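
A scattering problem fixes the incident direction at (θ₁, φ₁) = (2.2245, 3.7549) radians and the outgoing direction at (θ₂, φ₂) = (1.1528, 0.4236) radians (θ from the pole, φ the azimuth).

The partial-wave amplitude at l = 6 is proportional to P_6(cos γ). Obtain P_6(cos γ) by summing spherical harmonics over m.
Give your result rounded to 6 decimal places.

0.306057

Summing Y*_{l m}(θ₁,φ₁)·Y_{l m}(θ₂,φ₂) over m ∈ [−6, 6]; prefactor 4π/(2·6+1) = 0.966644:
  term(m=-6) = (0.014264, 0.030894)   from Y*(Ω₁)=(-0.103802, -0.061975), Y(Ω₂)=(-0.232305, -0.158926)
  term(m=-5) = (0.080986, 0.112899)   from Y*(Ω₁)=(-0.319921, 0.024057), Y(Ω₂)=(-0.225332, -0.369843)
  term(m=-4) = (0.063794, 0.060491)   from Y*(Ω₁)=(-0.335713, 0.276154), Y(Ω₂)=(-0.024934, -0.200697)
  term(m=-3) = (-0.042730, -0.027336)   from Y*(Ω₁)=(-0.056276, 0.204034), Y(Ω₂)=(-0.070825, 0.228960)
  term(m=-2) = (0.063452, 0.025300)   from Y*(Ω₁)=(-0.079189, -0.220921), Y(Ω₂)=(-0.192713, 0.218137)
  term(m=-1) = (-0.044969, -0.008635)   from Y*(Ω₁)=(-0.257180, -0.181017), Y(Ω₂)=(0.132729, -0.059847)
  term(m=+0) = (0.047024, 0.000000)   from Y*(Ω₁)=(0.154678, -0.000000), Y(Ω₂)=(0.304013, 0.000000)
  term(m=+1) = (-0.044969, 0.008635)   from Y*(Ω₁)=(0.257180, -0.181017), Y(Ω₂)=(-0.132729, -0.059847)
  term(m=+2) = (0.063452, -0.025300)   from Y*(Ω₁)=(-0.079189, 0.220921), Y(Ω₂)=(-0.192713, -0.218137)
  term(m=+3) = (-0.042730, 0.027336)   from Y*(Ω₁)=(0.056276, 0.204034), Y(Ω₂)=(0.070825, 0.228960)
  term(m=+4) = (0.063794, -0.060491)   from Y*(Ω₁)=(-0.335713, -0.276154), Y(Ω₂)=(-0.024934, 0.200697)
  term(m=+5) = (0.080986, -0.112899)   from Y*(Ω₁)=(0.319921, 0.024057), Y(Ω₂)=(0.225332, -0.369843)
  term(m=+6) = (0.014264, -0.030894)   from Y*(Ω₁)=(-0.103802, 0.061975), Y(Ω₂)=(-0.232305, 0.158926)
Accumulated sum (0.316618, -0.000000); after 4π/(2l+1) scaling, (0.306057, -0.000000) ⇒ P_6 = 0.306057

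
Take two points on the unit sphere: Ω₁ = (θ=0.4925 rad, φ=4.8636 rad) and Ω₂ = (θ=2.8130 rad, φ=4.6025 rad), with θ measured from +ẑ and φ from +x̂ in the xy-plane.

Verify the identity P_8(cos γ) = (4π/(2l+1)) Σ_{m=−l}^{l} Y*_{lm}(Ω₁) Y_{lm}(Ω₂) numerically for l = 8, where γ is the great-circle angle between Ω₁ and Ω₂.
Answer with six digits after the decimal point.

0.316188

Addition theorem: P_8(cos γ) = (4π/17) Σ_m Y*_{lm}(Ω₁) Y_{lm}(Ω₂), m = −8…8:
  [-8]  conj(Y_{8,-8})(Ω₁) = 0.00045 + 0.00120j ; Y_{8,-8}(Ω₂) = 0.00004 + 0.00005j ; Δ = -0.00000 + 0.00000j
  [-7]  conj(Y_{8,-7})(Ω₁) = -0.00837 + 0.00471j ; Y_{8,-7}(Ω₂) = -0.00049 + 0.00051j ; Δ = 0.00000 - 0.00001j
  [-6]  conj(Y_{8,-6})(Ω₁) = -0.02758 - 0.03528j ; Y_{8,-6}(Ω₂) = -0.00418 - 0.00324j ; Δ = 0.00000 + 0.00024j
  [-5]  conj(Y_{8,-5})(Ω₁) = 0.10045 - 0.10652j ; Y_{8,-5}(Ω₂) = 0.01468 - 0.02398j ; Δ = -0.00108 - 0.00397j
  [-4]  conj(Y_{8,-4})(Ω₁) = 0.27815 + 0.19228j ; Y_{8,-4}(Ω₂) = 0.09919 + 0.04664j ; Δ = 0.01862 + 0.03205j
  [-3]  conj(Y_{8,-3})(Ω₁) = -0.22547 + 0.46247j ; Y_{8,-3}(Ω₂) = -0.09901 + 0.28937j ; Δ = -0.11150 - 0.11103j
  [-2]  conj(Y_{8,-2})(Ω₁) = -0.36823 - 0.11488j ; Y_{8,-2}(Ω₂) = -0.54457 - 0.12165j ; Δ = 0.18655 + 0.10736j
  [-1]  conj(Y_{8,-1})(Ω₁) = -0.02349 + 0.15414j ; Y_{8,-1}(Ω₂) = 0.05324 - 0.48252j ; Δ = 0.07312 + 0.01954j
  [+0]  conj(Y_{8,0})(Ω₁) = -0.44882 + 0.00000j ; Y_{8,0}(Ω₂) = -0.21459 + 0.00000j ; Δ = 0.09631 + 0.00000j
  [+1]  conj(Y_{8,1})(Ω₁) = 0.02349 + 0.15414j ; Y_{8,1}(Ω₂) = -0.05324 - 0.48252j ; Δ = 0.07312 - 0.01954j
  [+2]  conj(Y_{8,2})(Ω₁) = -0.36823 + 0.11488j ; Y_{8,2}(Ω₂) = -0.54457 + 0.12165j ; Δ = 0.18655 - 0.10736j
  [+3]  conj(Y_{8,3})(Ω₁) = 0.22547 + 0.46247j ; Y_{8,3}(Ω₂) = 0.09901 + 0.28937j ; Δ = -0.11150 + 0.11103j
  [+4]  conj(Y_{8,4})(Ω₁) = 0.27815 - 0.19228j ; Y_{8,4}(Ω₂) = 0.09919 - 0.04664j ; Δ = 0.01862 - 0.03205j
  [+5]  conj(Y_{8,5})(Ω₁) = -0.10045 - 0.10652j ; Y_{8,5}(Ω₂) = -0.01468 - 0.02398j ; Δ = -0.00108 + 0.00397j
  [+6]  conj(Y_{8,6})(Ω₁) = -0.02758 + 0.03528j ; Y_{8,6}(Ω₂) = -0.00418 + 0.00324j ; Δ = 0.00000 - 0.00024j
  [+7]  conj(Y_{8,7})(Ω₁) = 0.00837 + 0.00471j ; Y_{8,7}(Ω₂) = 0.00049 + 0.00051j ; Δ = 0.00000 + 0.00001j
  [+8]  conj(Y_{8,8})(Ω₁) = 0.00045 - 0.00120j ; Y_{8,8}(Ω₂) = 0.00004 - 0.00005j ; Δ = -0.00000 - 0.00000j
Accumulated sum 0.42774 - 0.00000j; after 4π/(2l+1) scaling, 0.31619 - 0.00000j ⇒ P_8 = 0.316188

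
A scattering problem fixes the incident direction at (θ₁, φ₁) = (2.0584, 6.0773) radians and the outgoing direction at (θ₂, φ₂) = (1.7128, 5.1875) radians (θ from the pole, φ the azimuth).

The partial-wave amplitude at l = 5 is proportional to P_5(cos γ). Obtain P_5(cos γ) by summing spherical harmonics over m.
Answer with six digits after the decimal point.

Summing Y*_{l m}(θ₁,φ₁)·Y_{l m}(θ₂,φ₂) over m ∈ [−5, 5]; prefactor 4π/(2·5+1) = 1.142397:
  m=-5: Y*=+0.128718-0.214069i  Y=+0.305904-0.317985i  product -0.028695-0.106415i
  m=-4: Y*=-0.284692+0.307283i  Y=+0.064575+0.188742i  product -0.076381-0.033891i
  m=-3: Y*=+0.189707-0.134763i  Y=+0.272198+0.039876i  product +0.057012-0.029117i
  m=-2: Y*=+0.193944-0.084703i  Y=-0.128470+0.179734i  product -0.009692+0.045740i
  m=-1: Y*=-0.293937+0.061387i  Y=+0.105586+0.205255i  product -0.043636-0.053850i
  m=+0: Y*=-0.146311-0.000000i  Y=-0.225486+0.000000i  product +0.032991+0.000000i
  m=+1: Y*=+0.293937+0.061387i  Y=-0.105586+0.205255i  product -0.043636+0.053850i
  m=+2: Y*=+0.193944+0.084703i  Y=-0.128470-0.179734i  product -0.009692-0.045740i
  m=+3: Y*=-0.189707-0.134763i  Y=-0.272198+0.039876i  product +0.057012+0.029117i
  m=+4: Y*=-0.284692-0.307283i  Y=+0.064575-0.188742i  product -0.076381+0.033891i
  m=+5: Y*=-0.128718-0.214069i  Y=-0.305904-0.317985i  product -0.028695+0.106415i
Σ over m = -0.169794-0.000000i; ×(4π/11) → -0.193972-0.000000i. Real part: -0.193972

-0.193972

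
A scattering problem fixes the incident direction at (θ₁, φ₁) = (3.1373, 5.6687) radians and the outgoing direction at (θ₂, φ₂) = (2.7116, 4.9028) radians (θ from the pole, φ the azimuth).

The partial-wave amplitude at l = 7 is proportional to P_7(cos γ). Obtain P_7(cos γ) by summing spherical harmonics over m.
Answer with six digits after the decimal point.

Expand P_7 via completeness: Σ_{m} conj(Y_{7,m}) at Ω₁ times Y_{7,m} at Ω₂ —
  m=-7: Y*=(-0.000000, 0.000000)  Y=(-0.001063, -0.000258)  product (0.000000, -0.000000)
  m=-6: Y*=(0.000000, -0.000000)  Y=(0.003707, -0.008118)  product (-0.000000, -0.000000)
  m=-5: Y*=(-0.000000, -0.000000)  Y=(0.036652, 0.026097)  product (-0.000000, -0.000000)
  m=-4: Y*=(0.000000, 0.000000)  Y=(-0.112847, 0.107610)  product (-0.000000, 0.000000)
  m=-3: Y*=(-0.000000, -0.000001)  Y=(-0.199703, -0.310721)  product (-0.000000, 0.000000)
  m=-2: Y*=(-0.000046, 0.000130)  Y=(0.498643, -0.199640)  product (0.000003, 0.000074)
  m=-1: Y*=(0.014336, -0.010116)  Y=(0.053390, 0.276998)  product (0.003567, 0.003431)
  m=+0: Y*=(-1.092267, -0.000000)  Y=(0.363050, 0.000000)  product (-0.396547, -0.000000)
  m=+1: Y*=(-0.014336, -0.010116)  Y=(-0.053390, 0.276998)  product (0.003567, -0.003431)
  m=+2: Y*=(-0.000046, -0.000130)  Y=(0.498643, 0.199640)  product (0.000003, -0.000074)
  m=+3: Y*=(0.000000, -0.000001)  Y=(0.199703, -0.310721)  product (-0.000000, -0.000000)
  m=+4: Y*=(0.000000, -0.000000)  Y=(-0.112847, -0.107610)  product (-0.000000, -0.000000)
  m=+5: Y*=(0.000000, -0.000000)  Y=(-0.036652, 0.026097)  product (-0.000000, 0.000000)
  m=+6: Y*=(0.000000, 0.000000)  Y=(0.003707, 0.008118)  product (-0.000000, 0.000000)
  m=+7: Y*=(0.000000, 0.000000)  Y=(0.001063, -0.000258)  product (0.000000, 0.000000)
Σ over m = (-0.389406, -0.000000); ×(4π/15) → (-0.326228, -0.000000). Real part: -0.326228

-0.326228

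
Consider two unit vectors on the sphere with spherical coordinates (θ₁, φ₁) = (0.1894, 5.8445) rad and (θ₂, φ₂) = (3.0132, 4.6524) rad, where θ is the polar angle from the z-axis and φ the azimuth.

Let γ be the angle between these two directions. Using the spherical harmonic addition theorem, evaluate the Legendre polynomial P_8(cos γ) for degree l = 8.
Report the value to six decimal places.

Expand P_8 via completeness: Σ_{m} conj(Y_{8,m}) at Ω₁ times Y_{8,m} at Ω₂ —
  m=-8: Y*=(-0.000001, 0.000000)  Y=(0.000000, 0.000000)  product (-0.000000, -0.000000)
  m=-7: Y*=(-0.000017, -0.000001)  Y=(-0.000000, 0.000001)  product (0.000000, -0.000000)
  m=-6: Y*=(-0.000197, -0.000110)  Y=(-0.000021, -0.000008)  product (0.000000, 0.000000)
  m=-5: Y*=(-0.001263, -0.001760)  Y=(0.000096, -0.000312)  product (-0.000001, 0.000000)
  m=-4: Y*=(-0.002829, -0.015208)  Y=(0.003384, 0.000828)  product (0.000003, -0.000054)
  m=-3: Y*=(0.020493, -0.078699)  Y=(-0.004934, 0.027118)  product (0.002033, 0.000944)
  m=-2: Y*=(0.190835, -0.229614)  Y=(-0.153250, -0.018475)  product (-0.033488, 0.031663)
  m=-1: Y*=(0.602620, -0.282734)  Y=(0.032666, -0.543878)  product (-0.134088, -0.336987)
  m=+0: Y*=(0.524062, -0.000000)  Y=(0.842543, 0.000000)  product (0.441545, 0.000000)
  m=+1: Y*=(-0.602620, -0.282734)  Y=(-0.032666, -0.543878)  product (-0.134088, 0.336987)
  m=+2: Y*=(0.190835, 0.229614)  Y=(-0.153250, 0.018475)  product (-0.033488, -0.031663)
  m=+3: Y*=(-0.020493, -0.078699)  Y=(0.004934, 0.027118)  product (0.002033, -0.000944)
  m=+4: Y*=(-0.002829, 0.015208)  Y=(0.003384, -0.000828)  product (0.000003, 0.000054)
  m=+5: Y*=(0.001263, -0.001760)  Y=(-0.000096, -0.000312)  product (-0.000001, -0.000000)
  m=+6: Y*=(-0.000197, 0.000110)  Y=(-0.000021, 0.000008)  product (0.000000, -0.000000)
  m=+7: Y*=(0.000017, -0.000001)  Y=(0.000000, 0.000001)  product (0.000000, 0.000000)
  m=+8: Y*=(-0.000001, -0.000000)  Y=(0.000000, -0.000000)  product (-0.000000, 0.000000)
Σ over m = (0.110465, 0.000000); ×(4π/17) → (0.081655, 0.000000). Real part: 0.081655

0.081655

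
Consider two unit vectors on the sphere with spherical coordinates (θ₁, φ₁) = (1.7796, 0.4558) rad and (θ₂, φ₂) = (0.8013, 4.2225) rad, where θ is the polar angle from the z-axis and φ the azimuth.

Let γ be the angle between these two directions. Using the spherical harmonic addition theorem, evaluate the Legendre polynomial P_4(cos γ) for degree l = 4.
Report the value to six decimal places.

-0.399693

Summing Y*_{l m}(θ₁,φ₁)·Y_{l m}(θ₂,φ₂) over m ∈ [−4, 4]; prefactor 4π/(2·4+1) = 1.396263:
  [-4]  conj(Y_{4,-4})(Ω₁) = -0.101221+0.392477i ; Y_{4,-4}(Ω₂) = -0.044644+0.108992i ; Δ = -0.038258-0.028554i
  [-3]  conj(Y_{4,-3})(Ω₁) = -0.049068-0.237909i ; Y_{4,-3}(Ω₂) = +0.321056-0.032579i ; Δ = -0.023505-0.074784i
  [-2]  conj(Y_{4,-2})(Ω₁) = -0.137106-0.176953i ; Y_{4,-2}(Ω₂) = -0.229705-0.342316i ; Δ = -0.029080+0.087581i
  [-1]  conj(Y_{4,-1})(Ω₁) = +0.232516+0.113986i ; Y_{4,-1}(Ω₂) = -0.043241+0.081091i ; Δ = -0.019297+0.013926i
  [+0]  conj(Y_{4,0})(Ω₁) = +0.187828-0.000000i ; Y_{4,0}(Ω₂) = -0.351277+0.000000i ; Δ = -0.065979+0.000000i
  [+1]  conj(Y_{4,1})(Ω₁) = -0.232516+0.113986i ; Y_{4,1}(Ω₂) = +0.043241+0.081091i ; Δ = -0.019297-0.013926i
  [+2]  conj(Y_{4,2})(Ω₁) = -0.137106+0.176953i ; Y_{4,2}(Ω₂) = -0.229705+0.342316i ; Δ = -0.029080-0.087581i
  [+3]  conj(Y_{4,3})(Ω₁) = +0.049068-0.237909i ; Y_{4,3}(Ω₂) = -0.321056-0.032579i ; Δ = -0.023505+0.074784i
  [+4]  conj(Y_{4,4})(Ω₁) = -0.101221-0.392477i ; Y_{4,4}(Ω₂) = -0.044644-0.108992i ; Δ = -0.038258+0.028554i
Accumulated sum -0.286259+0.000000i; after 4π/(2l+1) scaling, -0.399693+0.000000i ⇒ P_4 = -0.399693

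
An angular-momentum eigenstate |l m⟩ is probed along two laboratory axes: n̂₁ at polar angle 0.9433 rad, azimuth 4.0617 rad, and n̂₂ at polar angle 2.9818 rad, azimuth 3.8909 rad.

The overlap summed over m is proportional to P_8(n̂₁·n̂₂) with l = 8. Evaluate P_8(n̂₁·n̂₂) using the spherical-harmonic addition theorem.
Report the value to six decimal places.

Summing Y*_{l m}(θ₁,φ₁)·Y_{l m}(θ₂,φ₂) over m ∈ [−8, 8]; prefactor 4π/(2·8+1) = 0.739198:
  [-8]  conj(Y_{8,-8})(Ω₁) = 0.04499 + 0.08372j ; Y_{8,-8}(Ω₂) = 0.00000 + 0.00000j ; Δ = 0.00000 + 0.00000j
  [-7]  conj(Y_{8,-7})(Ω₁) = -0.27231 - 0.04327j ; Y_{8,-7}(Ω₂) = 0.00000 + 0.00000j ; Δ = -0.00000 - 0.00000j
  [-6]  conj(Y_{8,-6})(Ω₁) = 0.31942 - 0.30514j ; Y_{8,-6}(Ω₂) = -0.00002 + 0.00008j ; Δ = 0.00002 + 0.00003j
  [-5]  conj(Y_{8,-5})(Ω₁) = 0.04021 + 0.35797j ; Y_{8,-5}(Ω₂) = -0.00078 + 0.00054j ; Δ = -0.00023 - 0.00026j
  [-4]  conj(Y_{8,-4})(Ω₁) = 0.02978 + 0.01780j ; Y_{8,-4}(Ω₂) = -0.00803 - 0.00117j ; Δ = -0.00022 - 0.00018j
  [-3]  conj(Y_{8,-3})(Ω₁) = -0.33539 + 0.13445j ; Y_{8,-3}(Ω₂) = -0.03201 - 0.03982j ; Δ = 0.01609 + 0.00905j
  [-2]  conj(Y_{8,-2})(Ω₁) = 0.04271 - 0.15469j ; Y_{8,-2}(Ω₂) = 0.01633 - 0.22581j ; Δ = -0.03423 - 0.01217j
  [-1]  conj(Y_{8,-1})(Ω₁) = -0.17882 - 0.23489j ; Y_{8,-1}(Ω₂) = 0.45540 - 0.42366j ; Δ = -0.18095 - 0.03121j
  [+0]  conj(Y_{8,0})(Ω₁) = 0.20870 + 0.00000j ; Y_{8,0}(Ω₂) = 0.68642 + 0.00000j ; Δ = 0.14325 + 0.00000j
  [+1]  conj(Y_{8,1})(Ω₁) = 0.17882 - 0.23489j ; Y_{8,1}(Ω₂) = -0.45540 - 0.42366j ; Δ = -0.18095 + 0.03121j
  [+2]  conj(Y_{8,2})(Ω₁) = 0.04271 + 0.15469j ; Y_{8,2}(Ω₂) = 0.01633 + 0.22581j ; Δ = -0.03423 + 0.01217j
  [+3]  conj(Y_{8,3})(Ω₁) = 0.33539 + 0.13445j ; Y_{8,3}(Ω₂) = 0.03201 - 0.03982j ; Δ = 0.01609 - 0.00905j
  [+4]  conj(Y_{8,4})(Ω₁) = 0.02978 - 0.01780j ; Y_{8,4}(Ω₂) = -0.00803 + 0.00117j ; Δ = -0.00022 + 0.00018j
  [+5]  conj(Y_{8,5})(Ω₁) = -0.04021 + 0.35797j ; Y_{8,5}(Ω₂) = 0.00078 + 0.00054j ; Δ = -0.00023 + 0.00026j
  [+6]  conj(Y_{8,6})(Ω₁) = 0.31942 + 0.30514j ; Y_{8,6}(Ω₂) = -0.00002 - 0.00008j ; Δ = 0.00002 - 0.00003j
  [+7]  conj(Y_{8,7})(Ω₁) = 0.27231 - 0.04327j ; Y_{8,7}(Ω₂) = -0.00000 + 0.00000j ; Δ = -0.00000 + 0.00000j
  [+8]  conj(Y_{8,8})(Ω₁) = 0.04499 - 0.08372j ; Y_{8,8}(Ω₂) = 0.00000 - 0.00000j ; Δ = 0.00000 - 0.00000j
Σ over m = -0.25579 + 0.00000j; ×(4π/17) → -0.18908 + 0.00000j. Real part: -0.189076

-0.189076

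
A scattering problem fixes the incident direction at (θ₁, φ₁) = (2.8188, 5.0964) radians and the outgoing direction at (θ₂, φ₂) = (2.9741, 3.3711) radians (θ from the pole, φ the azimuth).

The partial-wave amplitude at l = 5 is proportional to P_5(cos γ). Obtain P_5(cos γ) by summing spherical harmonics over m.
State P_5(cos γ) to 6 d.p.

Term-by-term m-sum for l=5 (normalisation 4π/11 = 1.142397):
  term(m=-5) = -0.00000 + 0.00000j   from Y*(Ω₁)=0.00140 + 0.00051j, Y(Ω₂)=-0.00002 + 0.00005j
  term(m=-4) = 0.00001 + 0.00001j   from Y*(Ω₁)=-0.00049 - 0.01409j, Y(Ω₂)=-0.00068 + 0.00089j
  term(m=-3) = 0.00044 - 0.00087j   from Y*(Ω₁)=-0.07157 + 0.03186j, Y(Ω₂)=-0.00959 + 0.00789j
  term(m=-2) = -0.02329 - 0.00743j   from Y*(Ω₁)=0.19754 + 0.19079j, Y(Ω₂)=-0.07980 + 0.03944j
  term(m=-1) = -0.03260 + 0.20931j   from Y*(Ω₁)=0.20535 - 0.50821j, Y(Ω₂)=-0.37634 + 0.08792j
  term(m=+0) = 0.24934 + 0.00000j   from Y*(Ω₁)=-0.33305 + 0.00000j, Y(Ω₂)=-0.74865 + 0.00000j
  term(m=+1) = -0.03260 - 0.20931j   from Y*(Ω₁)=-0.20535 - 0.50821j, Y(Ω₂)=0.37634 + 0.08792j
  term(m=+2) = -0.02329 + 0.00743j   from Y*(Ω₁)=0.19754 - 0.19079j, Y(Ω₂)=-0.07980 - 0.03944j
  term(m=+3) = 0.00044 + 0.00087j   from Y*(Ω₁)=0.07157 + 0.03186j, Y(Ω₂)=0.00959 + 0.00789j
  term(m=+4) = 0.00001 - 0.00001j   from Y*(Ω₁)=-0.00049 + 0.01409j, Y(Ω₂)=-0.00068 - 0.00089j
  term(m=+5) = -0.00000 - 0.00000j   from Y*(Ω₁)=-0.00140 + 0.00051j, Y(Ω₂)=0.00002 + 0.00005j
Total Σ_m = 0.13845 + 0.00000j. Multiply by 1.142397: 0.15817 + 0.00000j. P_5(cos γ) = 0.158170

0.158170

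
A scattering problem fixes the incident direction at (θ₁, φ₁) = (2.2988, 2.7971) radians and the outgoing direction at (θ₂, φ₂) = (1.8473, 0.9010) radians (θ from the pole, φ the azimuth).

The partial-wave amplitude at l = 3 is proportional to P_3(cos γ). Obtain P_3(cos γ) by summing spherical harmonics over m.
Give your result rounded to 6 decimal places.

Term-by-term m-sum for l=3 (normalisation 4π/7 = 1.795196):
  term(m=-3) = (0.053398, -0.036132)   from Y*(Ω₁)=(-0.088837, 0.149108), Y(Ω₂)=(-0.336304, -0.157748)
  term(m=-2) = (-0.077857, -0.059262)   from Y*(Ω₁)=(-0.292507, 0.240918), Y(Ω₂)=(0.059167, 0.251333)
  term(m=-1) = (0.018253, -0.054116)   from Y*(Ω₁)=(-0.275598, 0.098885), Y(Ω₂)=(-0.121094, 0.152911)
  term(m=+0) = (0.052262, 0.000000)   from Y*(Ω₁)=(0.195252, -0.000000), Y(Ω₂)=(0.267663, 0.000000)
  term(m=+1) = (0.018253, 0.054116)   from Y*(Ω₁)=(0.275598, 0.098885), Y(Ω₂)=(0.121094, 0.152911)
  term(m=+2) = (-0.077857, 0.059262)   from Y*(Ω₁)=(-0.292507, -0.240918), Y(Ω₂)=(0.059167, -0.251333)
  term(m=+3) = (0.053398, 0.036132)   from Y*(Ω₁)=(0.088837, 0.149108), Y(Ω₂)=(0.336304, -0.157748)
Total Σ_m = (0.039848, 0.000000). Multiply by 1.795196: (0.071535, 0.000000). P_3(cos γ) = 0.071535

0.071535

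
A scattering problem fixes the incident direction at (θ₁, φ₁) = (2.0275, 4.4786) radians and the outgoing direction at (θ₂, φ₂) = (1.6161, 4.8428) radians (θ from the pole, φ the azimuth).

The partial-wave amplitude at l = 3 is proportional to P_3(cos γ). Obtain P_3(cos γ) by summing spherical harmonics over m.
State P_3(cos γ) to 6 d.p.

0.291082

Addition theorem: P_3(cos γ) = (4π/7) Σ_m Y*_{lm}(Ω₁) Y_{lm}(Ω₂), m = −3…3:
  m=-3: +0.194637+0.230441i × -0.158610-0.384512i = +0.057736-0.111390i  (running Σ = +0.057736-0.111390i)
  m=-2: +0.324073-0.163632i × +0.044627-0.011911i = +0.012513-0.011162i  (running Σ = +0.070249-0.122553i)
  m=-1: +0.001857+0.007796i × -0.041553-0.316824i = +0.002393-0.000912i  (running Σ = +0.072642-0.123465i)
  m=0: +0.333683-0.000000i × +0.050528+0.000000i = +0.016860+0.000000i  (running Σ = +0.089503-0.123465i)
  m=1: -0.001857+0.007796i × +0.041553-0.316824i = +0.002393+0.000912i  (running Σ = +0.091895-0.122553i)
  m=2: +0.324073+0.163632i × +0.044627+0.011911i = +0.012513+0.011162i  (running Σ = +0.104409-0.111390i)
  m=3: -0.194637+0.230441i × +0.158610-0.384512i = +0.057736+0.111390i  (running Σ = +0.162145+0.000000i)
Total Σ_m = +0.162145+0.000000i. Multiply by 1.795196: +0.291082+0.000000i. P_3(cos γ) = 0.291082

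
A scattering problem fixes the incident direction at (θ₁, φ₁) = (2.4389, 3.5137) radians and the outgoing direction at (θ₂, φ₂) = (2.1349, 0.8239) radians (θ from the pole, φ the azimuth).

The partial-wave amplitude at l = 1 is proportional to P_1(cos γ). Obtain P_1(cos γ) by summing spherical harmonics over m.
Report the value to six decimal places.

-0.083349

Addition theorem: P_1(cos γ) = (4π/3) Σ_m Y*_{lm}(Ω₁) Y_{lm}(Ω₂), m = −1…1:
  m=-1: -0.20800 - 0.08118j × 0.19835 - 0.21425j = -0.05865 + 0.02846j  (running Σ = -0.05865 + 0.02846j)
  m=0: -0.37285 + 0.00000j × -0.26124 + 0.00000j = 0.09740 + 0.00000j  (running Σ = 0.03875 + 0.02846j)
  m=1: 0.20800 - 0.08118j × -0.19835 - 0.21425j = -0.05865 - 0.02846j  (running Σ = -0.01990 + 0.00000j)
Accumulated sum -0.01990 + 0.00000j; after 4π/(2l+1) scaling, -0.08335 + 0.00000j ⇒ P_1 = -0.083349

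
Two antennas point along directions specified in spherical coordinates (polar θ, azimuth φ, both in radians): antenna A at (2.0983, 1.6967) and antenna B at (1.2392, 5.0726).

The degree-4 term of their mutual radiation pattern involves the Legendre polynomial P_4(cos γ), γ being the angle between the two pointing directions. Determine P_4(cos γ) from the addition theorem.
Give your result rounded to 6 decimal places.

0.622902

Term-by-term m-sum for l=4 (normalisation 4π/9 = 1.396263):
  m=-4: Y*=+0.216053+0.119046i  Y=+0.045835-0.350718i  product +0.051654-0.070317i
  m=-3: Y*=-0.149903+0.377816i  Y=-0.303895-0.162158i  product +0.106821-0.090509i
  m=-2: Y*=-0.187150-0.048148i  Y=+0.058012-0.050924i  product -0.013309+0.006737i
  m=-1: Y*=-0.031686+0.250334i  Y=-0.115906-0.307733i  product +0.080708-0.019264i
  m=+0: Y*=-0.249068-0.000000i  Y=+0.022597+0.000000i  product -0.005628-0.000000i
  m=+1: Y*=+0.031686+0.250334i  Y=+0.115906-0.307733i  product +0.080708+0.019264i
  m=+2: Y*=-0.187150+0.048148i  Y=+0.058012+0.050924i  product -0.013309-0.006737i
  m=+3: Y*=+0.149903+0.377816i  Y=+0.303895-0.162158i  product +0.106821+0.090509i
  m=+4: Y*=+0.216053-0.119046i  Y=+0.045835+0.350718i  product +0.051654+0.070317i
Σ over m = +0.446121+0.000000i; ×(4π/9) → +0.622902+0.000000i. Real part: 0.622902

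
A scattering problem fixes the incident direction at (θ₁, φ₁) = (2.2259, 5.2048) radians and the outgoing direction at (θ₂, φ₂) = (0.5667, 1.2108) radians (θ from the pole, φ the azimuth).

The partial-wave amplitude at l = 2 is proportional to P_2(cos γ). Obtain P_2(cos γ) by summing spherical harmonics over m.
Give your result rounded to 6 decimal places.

0.446123

Addition theorem: P_2(cos γ) = (4π/5) Σ_m Y*_{lm}(Ω₁) Y_{lm}(Ω₂), m = −2…2:
  [-2]  conj(Y_{2,-2})(Ω₁) = (-0.134326, -0.202377) ; Y_{2,-2}(Ω₂) = (-0.083697, -0.073407) ; Δ = (-0.003613, 0.026799)
  [-1]  conj(Y_{2,-1})(Ω₁) = (-0.176447, 0.328891) ; Y_{2,-1}(Ω₂) = (0.123263, -0.327480) ; Δ = (0.085956, 0.098323)
  [+0]  conj(Y_{2,0})(Ω₁) = (0.035805, -0.000000) ; Y_{2,0}(Ω₂) = (0.358087, 0.000000) ; Δ = (0.012821, 0.000000)
  [+1]  conj(Y_{2,1})(Ω₁) = (0.176447, 0.328891) ; Y_{2,1}(Ω₂) = (-0.123263, -0.327480) ; Δ = (0.085956, -0.098323)
  [+2]  conj(Y_{2,2})(Ω₁) = (-0.134326, 0.202377) ; Y_{2,2}(Ω₂) = (-0.083697, 0.073407) ; Δ = (-0.003613, -0.026799)
Total Σ_m = (0.177507, 0.000000). Multiply by 2.513274: (0.446123, 0.000000). P_2(cos γ) = 0.446123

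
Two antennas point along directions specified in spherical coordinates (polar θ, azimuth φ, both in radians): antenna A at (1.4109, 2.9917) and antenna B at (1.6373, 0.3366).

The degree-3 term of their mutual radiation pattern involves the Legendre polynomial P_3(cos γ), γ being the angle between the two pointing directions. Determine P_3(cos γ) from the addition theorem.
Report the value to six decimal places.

-0.389522

Summing Y*_{l m}(θ₁,φ₁)·Y_{l m}(θ₂,φ₂) over m ∈ [−3, 3]; prefactor 4π/(2·3+1) = 1.795196:
  m=-3: (-0.361550, 0.174505) × (0.220507, -0.350936) = (-0.018484, 0.165360)  (running Σ = (-0.018484, 0.165360))
  m=-2: (0.151518, -0.046834) × (-0.052864, 0.042158) = (-0.006035, 0.008864)  (running Σ = (-0.024520, 0.174224))
  m=-1: (0.275493, -0.041607) × (-0.297649, 0.104152) = (-0.077667, 0.041077)  (running Σ = (-0.102186, 0.215301))
  m=0: (-0.170716, -0.000000) × (0.073850, 0.000000) = (-0.012607, -0.000000)  (running Σ = (-0.114794, 0.215301))
  m=1: (-0.275493, -0.041607) × (0.297649, 0.104152) = (-0.077667, -0.041077)  (running Σ = (-0.192461, 0.174224))
  m=2: (0.151518, 0.046834) × (-0.052864, -0.042158) = (-0.006035, -0.008864)  (running Σ = (-0.198496, 0.165360))
  m=3: (0.361550, 0.174505) × (-0.220507, -0.350936) = (-0.018484, -0.165360)  (running Σ = (-0.216980, 0.000000))
Total Σ_m = (-0.216980, 0.000000). Multiply by 1.795196: (-0.389522, 0.000000). P_3(cos γ) = -0.389522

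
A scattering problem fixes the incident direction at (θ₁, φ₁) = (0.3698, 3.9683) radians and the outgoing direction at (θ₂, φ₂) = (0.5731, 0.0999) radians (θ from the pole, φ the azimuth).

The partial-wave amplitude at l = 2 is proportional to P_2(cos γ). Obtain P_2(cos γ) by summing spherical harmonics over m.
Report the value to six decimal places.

Summing Y*_{l m}(θ₁,φ₁)·Y_{l m}(θ₂,φ₂) over m ∈ [−2, 2]; prefactor 4π/(2·2+1) = 2.513274:
  m=-2: Y*=(-0.004164, 0.050287)  Y=(0.111314, -0.022541)  product (0.000670, 0.005692)
  m=-1: Y*=(-0.176333, -0.191538)  Y=(0.350220, -0.035104)  product (-0.068479, -0.060890)
  m=+0: Y*=(0.507183, -0.000000)  Y=(0.352586, 0.000000)  product (0.178826, 0.000000)
  m=+1: Y*=(0.176333, -0.191538)  Y=(-0.350220, -0.035104)  product (-0.068479, 0.060890)
  m=+2: Y*=(-0.004164, -0.050287)  Y=(0.111314, 0.022541)  product (0.000670, -0.005692)
Σ over m = (0.043208, -0.000000); ×(4π/5) → (0.108593, -0.000000). Real part: 0.108593

0.108593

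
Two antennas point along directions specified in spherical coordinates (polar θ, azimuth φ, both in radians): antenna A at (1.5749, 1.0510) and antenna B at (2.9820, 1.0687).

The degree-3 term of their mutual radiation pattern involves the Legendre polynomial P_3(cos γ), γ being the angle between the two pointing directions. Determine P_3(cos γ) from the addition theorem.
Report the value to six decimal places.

-0.233597

Term-by-term m-sum for l=3 (normalisation 4π/7 = 1.795196):
  [-3]  conj(Y_{3,-3})(Ω₁) = -0.417186-0.004759i ; Y_{3,-3}(Ω₂) = -0.001671+0.000108i ; Δ = +0.000698-0.000037i
  [-2]  conj(Y_{3,-2})(Ω₁) = +0.002124-0.003616i ; Y_{3,-2}(Ω₂) = +0.013678+0.021500i ; Δ = +0.000107-0.000004i
  [-1]  conj(Y_{3,-1})(Ω₁) = -0.160510-0.280469i ; Y_{3,-1}(Ω₂) = +0.095747-0.174394i ; Δ = -0.064280+0.001138i
  [+0]  conj(Y_{3,0})(Ω₁) = +0.004594-0.000000i ; Y_{3,0}(Ω₂) = -0.690345+0.000000i ; Δ = -0.003171+0.000000i
  [+1]  conj(Y_{3,1})(Ω₁) = +0.160510-0.280469i ; Y_{3,1}(Ω₂) = -0.095747-0.174394i ; Δ = -0.064280-0.001138i
  [+2]  conj(Y_{3,2})(Ω₁) = +0.002124+0.003616i ; Y_{3,2}(Ω₂) = +0.013678-0.021500i ; Δ = +0.000107+0.000004i
  [+3]  conj(Y_{3,3})(Ω₁) = +0.417186-0.004759i ; Y_{3,3}(Ω₂) = +0.001671+0.000108i ; Δ = +0.000698+0.000037i
Total Σ_m = -0.130123-0.000000i. Multiply by 1.795196: -0.233597-0.000000i. P_3(cos γ) = -0.233597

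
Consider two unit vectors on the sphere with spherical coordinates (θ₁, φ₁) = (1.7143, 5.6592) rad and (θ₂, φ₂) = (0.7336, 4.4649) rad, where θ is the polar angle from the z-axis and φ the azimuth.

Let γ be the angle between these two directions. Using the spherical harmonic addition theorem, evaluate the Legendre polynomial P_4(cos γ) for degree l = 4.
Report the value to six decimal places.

0.305750

Addition theorem: P_4(cos γ) = (4π/9) Σ_m Y*_{lm}(Ω₁) Y_{lm}(Ω₂), m = −4…4:
  m=-4: (-0.339144, -0.255500) × (0.048801, 0.074350) = (0.002446, -0.037684)  (running Σ = (0.002446, -0.037684))
  m=-3: (0.051477, 0.165730) × (0.188671, -0.205608) = (0.043788, 0.020684)  (running Σ = (0.046233, -0.017000))
  m=-2: (-0.089073, 0.266265) × (-0.377679, -0.203871) = (0.087925, -0.082403)  (running Σ = (0.134158, -0.099403))
  m=-1: (0.155249, -0.111770) × (-0.049678, 0.196614) = (0.014263, 0.036077)  (running Σ = (0.148421, -0.063326))
  m=0: (0.253999, -0.000000) × (-0.306556, 0.000000) = (-0.077865, 0.000000)  (running Σ = (0.070556, -0.063326))
  m=1: (-0.155249, -0.111770) × (0.049678, 0.196614) = (0.014263, -0.036077)  (running Σ = (0.084819, -0.099403))
  m=2: (-0.089073, -0.266265) × (-0.377679, 0.203871) = (0.087925, 0.082403)  (running Σ = (0.172744, -0.017000))
  m=3: (-0.051477, 0.165730) × (-0.188671, -0.205608) = (0.043788, -0.020684)  (running Σ = (0.216532, -0.037684))
  m=4: (-0.339144, 0.255500) × (0.048801, -0.074350) = (0.002446, 0.037684)  (running Σ = (0.218977, 0.000000))
Accumulated sum (0.218977, 0.000000); after 4π/(2l+1) scaling, (0.305750, 0.000000) ⇒ P_4 = 0.305750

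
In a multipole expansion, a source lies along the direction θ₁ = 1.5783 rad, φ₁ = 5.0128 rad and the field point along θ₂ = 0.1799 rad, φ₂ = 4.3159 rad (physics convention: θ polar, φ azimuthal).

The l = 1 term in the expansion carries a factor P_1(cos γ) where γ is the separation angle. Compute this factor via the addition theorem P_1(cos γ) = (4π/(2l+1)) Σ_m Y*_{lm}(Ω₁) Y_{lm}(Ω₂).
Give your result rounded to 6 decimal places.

Expand P_1 via completeness: Σ_{m} conj(Y_{1,m}) at Ω₁ times Y_{1,m} at Ω₂ —
  m=-1: Y*=(0.102233, -0.330012)  Y=(-0.023874, 0.057024)  product (0.016378, 0.013708)
  m=+0: Y*=(-0.003666, -0.000000)  Y=(0.480717, 0.000000)  product (-0.001762, -0.000000)
  m=+1: Y*=(-0.102233, -0.330012)  Y=(0.023874, 0.057024)  product (0.016378, -0.013708)
Σ over m = (0.030993, 0.000000); ×(4π/3) → (0.129824, 0.000000). Real part: 0.129824

0.129824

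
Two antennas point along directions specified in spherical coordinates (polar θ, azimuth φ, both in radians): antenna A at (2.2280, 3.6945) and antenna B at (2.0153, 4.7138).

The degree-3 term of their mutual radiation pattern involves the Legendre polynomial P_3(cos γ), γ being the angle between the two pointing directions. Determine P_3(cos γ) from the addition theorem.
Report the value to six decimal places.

Addition theorem: P_3(cos γ) = (4π/7) Σ_m Y*_{lm}(Ω₁) Y_{lm}(Ω₂), m = −3…3:
  [-3]  conj(Y_{3,-3})(Ω₁) = (0.018181, -0.206242) ; Y_{3,-3}(Ω₂) = (-0.001300, -0.307026) ; Δ = (-0.063345, -0.005314)
  [-2]  conj(Y_{3,-2})(Ω₁) = (-0.175475, -0.349783) ; Y_{3,-2}(Ω₂) = (0.358202, -0.001011) ; Δ = (-0.063209, -0.125116)
  [-1]  conj(Y_{3,-1})(Ω₁) = (-0.188568, -0.116368) ; Y_{3,-1}(Ω₂) = (-0.000031, -0.022017) ; Δ = (-0.002556, 0.004155)
  [+0]  conj(Y_{3,0})(Ω₁) = (0.258518, -0.000000) ; Y_{3,0}(Ω₂) = (0.333048, 0.000000) ; Δ = (0.086099, 0.000000)
  [+1]  conj(Y_{3,1})(Ω₁) = (0.188568, -0.116368) ; Y_{3,1}(Ω₂) = (0.000031, -0.022017) ; Δ = (-0.002556, -0.004155)
  [+2]  conj(Y_{3,2})(Ω₁) = (-0.175475, 0.349783) ; Y_{3,2}(Ω₂) = (0.358202, 0.001011) ; Δ = (-0.063209, 0.125116)
  [+3]  conj(Y_{3,3})(Ω₁) = (-0.018181, -0.206242) ; Y_{3,3}(Ω₂) = (0.001300, -0.307026) ; Δ = (-0.063345, 0.005314)
Accumulated sum (-0.172122, -0.000000); after 4π/(2l+1) scaling, (-0.308993, -0.000000) ⇒ P_3 = -0.308993

-0.308993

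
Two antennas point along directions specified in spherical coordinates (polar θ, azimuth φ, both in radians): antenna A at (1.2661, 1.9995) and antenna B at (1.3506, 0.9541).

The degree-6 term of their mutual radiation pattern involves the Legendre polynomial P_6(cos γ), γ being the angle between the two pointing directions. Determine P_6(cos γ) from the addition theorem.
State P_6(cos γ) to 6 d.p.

0.294629

Expand P_6 via completeness: Σ_{m} conj(Y_{6,m}) at Ω₁ times Y_{6,m} at Ω₂ —
  term(m=-6) = (0.151863, -0.001638)   from Y*(Ω₁)=(0.306606, -0.196252), Y(Ω₂)=(0.353779, 0.221105)
  term(m=-5) = (0.063141, -0.111670)   from Y*(Ω₁)=(-0.333305, -0.214920), Y(Ω₂)=(0.018787, 0.322924)
  term(m=-4) = (-0.000229, -0.000391)   from Y*(Ω₁)=(0.000423, -0.002917), Y(Ω₂)=(0.120057, -0.096058)
  term(m=-3) = (-0.111588, 0.000602)   from Y*(Ω₁)=(-0.327248, 0.095764), Y(Ω₂)=(0.314587, 0.090220)
  term(m=-2) = (0.003486, -0.006088)   from Y*(Ω₁)=(0.068412, 0.079049), Y(Ω₂)=(-0.022215, -0.063324)
  term(m=-1) = (0.048576, 0.083788)   from Y*(Ω₁)=(-0.125822, 0.275291), Y(Ω₂)=(0.185055, -0.261033)
  term(m=+0) = (-0.005701, 0.000000)   from Y*(Ω₁)=(0.131398, -0.000000), Y(Ω₂)=(-0.043389, 0.000000)
  term(m=+1) = (0.048576, -0.083788)   from Y*(Ω₁)=(0.125822, 0.275291), Y(Ω₂)=(-0.185055, -0.261033)
  term(m=+2) = (0.003486, 0.006088)   from Y*(Ω₁)=(0.068412, -0.079049), Y(Ω₂)=(-0.022215, 0.063324)
  term(m=+3) = (-0.111588, -0.000602)   from Y*(Ω₁)=(0.327248, 0.095764), Y(Ω₂)=(-0.314587, 0.090220)
  term(m=+4) = (-0.000229, 0.000391)   from Y*(Ω₁)=(0.000423, 0.002917), Y(Ω₂)=(0.120057, 0.096058)
  term(m=+5) = (0.063141, 0.111670)   from Y*(Ω₁)=(0.333305, -0.214920), Y(Ω₂)=(-0.018787, 0.322924)
  term(m=+6) = (0.151863, 0.001638)   from Y*(Ω₁)=(0.306606, 0.196252), Y(Ω₂)=(0.353779, -0.221105)
Total Σ_m = (0.304796, 0.000000). Multiply by 0.966644: (0.294629, 0.000000). P_6(cos γ) = 0.294629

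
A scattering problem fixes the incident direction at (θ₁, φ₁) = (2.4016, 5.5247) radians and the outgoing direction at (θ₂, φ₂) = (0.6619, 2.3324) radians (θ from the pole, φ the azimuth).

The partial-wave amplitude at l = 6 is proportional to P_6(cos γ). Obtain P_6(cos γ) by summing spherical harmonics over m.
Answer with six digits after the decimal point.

Summing Y*_{l m}(θ₁,φ₁)·Y_{l m}(θ₂,φ₂) over m ∈ [−6, 6]; prefactor 4π/(2·6+1) = 0.966644:
  m=-6: Y*=(-0.007300, 0.044811)  Y=(0.003705, -0.025776)  product (0.001128, 0.000354)
  m=-5: Y*=(0.137038, -0.104357)  Y=(0.071570, 0.091004)  product (0.019305, 0.005002)
  m=-4: Y*=(-0.366532, -0.039611)  Y=(-0.296219, -0.028279)  product (0.107453, 0.022099)
  m=-3: Y*=(0.286464, 0.336903)  Y=(0.346634, -0.300370)  product (0.200494, 0.030737)
  m=-2: Y*=(0.007951, -0.147569)  Y=(-0.015082, 0.316678)  product (0.046612, 0.004743)
  m=-1: Y*=(0.230227, -0.218157)  Y=(0.122687, 0.128669)  product (0.056316, 0.002858)
  m=+0: Y*=(-0.251420, -0.000000)  Y=(-0.379813, 0.000000)  product (0.095493, 0.000000)
  m=+1: Y*=(-0.230227, -0.218157)  Y=(-0.122687, 0.128669)  product (0.056316, -0.002858)
  m=+2: Y*=(0.007951, 0.147569)  Y=(-0.015082, -0.316678)  product (0.046612, -0.004743)
  m=+3: Y*=(-0.286464, 0.336903)  Y=(-0.346634, -0.300370)  product (0.200494, -0.030737)
  m=+4: Y*=(-0.366532, 0.039611)  Y=(-0.296219, 0.028279)  product (0.107453, -0.022099)
  m=+5: Y*=(-0.137038, -0.104357)  Y=(-0.071570, 0.091004)  product (0.019305, -0.005002)
  m=+6: Y*=(-0.007300, -0.044811)  Y=(0.003705, 0.025776)  product (0.001128, -0.000354)
Total Σ_m = (0.958108, -0.000000). Multiply by 0.966644: (0.926149, -0.000000). P_6(cos γ) = 0.926149

0.926149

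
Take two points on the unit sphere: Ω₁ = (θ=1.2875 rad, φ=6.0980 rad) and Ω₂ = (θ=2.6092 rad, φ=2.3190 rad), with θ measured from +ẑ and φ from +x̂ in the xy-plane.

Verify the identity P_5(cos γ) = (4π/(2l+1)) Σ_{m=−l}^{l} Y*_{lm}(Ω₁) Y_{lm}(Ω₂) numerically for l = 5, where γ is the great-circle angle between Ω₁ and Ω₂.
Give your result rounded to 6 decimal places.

0.230950

Term-by-term m-sum for l=5 (normalisation 4π/11 = 1.142397):
  [-5]  conj(Y_{5,-5})(Ω₁) = 0.22764 - 0.30266j ; Y_{5,-5}(Ω₂) = 0.00882 + 0.01291j ; Δ = 0.00592 + 0.00027j
  [-4]  conj(Y_{5,-4})(Ω₁) = 0.25730 - 0.23528j ; Y_{5,-4}(Ω₂) = 0.08302 + 0.01244j ; Δ = 0.02429 - 0.01633j
  [-3]  conj(Y_{5,-3})(Ω₁) = -0.07721 + 0.04793j ; Y_{5,-3}(Ω₂) = 0.20086 - 0.16038j ; Δ = -0.00782 + 0.02201j
  [-2]  conj(Y_{5,-2})(Ω₁) = -0.31168 + 0.12102j ; Y_{5,-2}(Ω₂) = 0.03431 - 0.46037j ; Δ = 0.04502 + 0.14764j
  [-1]  conj(Y_{5,-1})(Ω₁) = 0.01038 - 0.00194j ; Y_{5,-1}(Ω₂) = -0.24109 - 0.25973j ; Δ = -0.00301 - 0.00223j
  [+0]  conj(Y_{5,0})(Ω₁) = 0.32413 + 0.00000j ; Y_{5,0}(Ω₂) = 0.22635 + 0.00000j ; Δ = 0.07337 + 0.00000j
  [+1]  conj(Y_{5,1})(Ω₁) = -0.01038 - 0.00194j ; Y_{5,1}(Ω₂) = 0.24109 - 0.25973j ; Δ = -0.00301 + 0.00223j
  [+2]  conj(Y_{5,2})(Ω₁) = -0.31168 - 0.12102j ; Y_{5,2}(Ω₂) = 0.03431 + 0.46037j ; Δ = 0.04502 - 0.14764j
  [+3]  conj(Y_{5,3})(Ω₁) = 0.07721 + 0.04793j ; Y_{5,3}(Ω₂) = -0.20086 - 0.16038j ; Δ = -0.00782 - 0.02201j
  [+4]  conj(Y_{5,4})(Ω₁) = 0.25730 + 0.23528j ; Y_{5,4}(Ω₂) = 0.08302 - 0.01244j ; Δ = 0.02429 + 0.01633j
  [+5]  conj(Y_{5,5})(Ω₁) = -0.22764 - 0.30266j ; Y_{5,5}(Ω₂) = -0.00882 + 0.01291j ; Δ = 0.00592 - 0.00027j
Total Σ_m = 0.20216 - 0.00000j. Multiply by 1.142397: 0.23095 - 0.00000j. P_5(cos γ) = 0.230950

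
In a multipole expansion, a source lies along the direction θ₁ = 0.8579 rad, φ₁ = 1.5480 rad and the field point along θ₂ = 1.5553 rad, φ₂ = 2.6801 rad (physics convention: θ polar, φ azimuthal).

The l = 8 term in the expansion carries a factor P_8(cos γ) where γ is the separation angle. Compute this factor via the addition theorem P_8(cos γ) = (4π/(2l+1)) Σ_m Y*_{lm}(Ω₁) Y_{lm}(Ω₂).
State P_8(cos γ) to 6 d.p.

-0.271642

Expand P_8 via completeness: Σ_{m} conj(Y_{8,m}) at Ω₁ times Y_{8,m} at Ω₂ —
  m=-8: Y*=(0.054356, -0.010024)  Y=(-0.438900, -0.269302)  product (-0.026556, -0.010238)
  m=-7: Y*=(-0.030373, -0.188720)  Y=(0.031795, 0.002833)  product (-0.000431, -0.006086)
  m=-6: Y*=(-0.378484, 0.052093)  Y=(0.349069, -0.136451)  product (-0.125009, 0.069829)
  m=-5: Y*=(0.051189, 0.447151)  Y=(-0.025350, 0.027949)  product (-0.013795, -0.009905)
  m=-4: Y*=(0.195443, -0.017871)  Y=(-0.091301, 0.323378)  product (-0.012065, 0.064834)
  m=-3: Y*=(0.016657, 0.243179)  Y=(-0.007503, -0.039805)  product (0.009555, -0.002488)
  m=-2: Y*=(0.342410, -0.015622)  Y=(-0.193052, -0.255105)  product (-0.070088, -0.084335)
  m=-1: Y*=(0.002165, 0.094976)  Y=(0.037339, 0.018569)  product (-0.001683, 0.003587)
  m=+0: Y*=(0.357332, -0.000000)  Y=(0.315291, 0.000000)  product (0.112664, 0.000000)
  m=+1: Y*=(-0.002165, 0.094976)  Y=(-0.037339, 0.018569)  product (-0.001683, -0.003587)
  m=+2: Y*=(0.342410, 0.015622)  Y=(-0.193052, 0.255105)  product (-0.070088, 0.084335)
  m=+3: Y*=(-0.016657, 0.243179)  Y=(0.007503, -0.039805)  product (0.009555, 0.002488)
  m=+4: Y*=(0.195443, 0.017871)  Y=(-0.091301, -0.323378)  product (-0.012065, -0.064834)
  m=+5: Y*=(-0.051189, 0.447151)  Y=(0.025350, 0.027949)  product (-0.013795, 0.009905)
  m=+6: Y*=(-0.378484, -0.052093)  Y=(0.349069, 0.136451)  product (-0.125009, -0.069829)
  m=+7: Y*=(0.030373, -0.188720)  Y=(-0.031795, 0.002833)  product (-0.000431, 0.006086)
  m=+8: Y*=(0.054356, 0.010024)  Y=(-0.438900, 0.269302)  product (-0.026556, 0.010238)
Total Σ_m = (-0.367482, 0.000000). Multiply by 0.739198: (-0.271642, 0.000000). P_8(cos γ) = -0.271642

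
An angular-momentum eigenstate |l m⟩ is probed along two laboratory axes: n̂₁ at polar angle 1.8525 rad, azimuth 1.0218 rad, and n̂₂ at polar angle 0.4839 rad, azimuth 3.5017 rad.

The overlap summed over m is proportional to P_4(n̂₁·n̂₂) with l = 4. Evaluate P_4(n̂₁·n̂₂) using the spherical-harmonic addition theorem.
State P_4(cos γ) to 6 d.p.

-0.407022

Addition theorem: P_4(cos γ) = (4π/9) Σ_m Y*_{lm}(Ω₁) Y_{lm}(Ω₂), m = −4…4:
  m=-4: -0.220509-0.305511i × +0.002695-0.020556i = -0.006874+0.003709i  (running Σ = -0.006874+0.003709i)
  m=-3: +0.307515-0.023476i × -0.052554+0.098416i = -0.013851+0.031498i  (running Σ = -0.020725+0.035207i)
  m=-2: +0.064525-0.126148i × +0.244088-0.214175i = -0.011268-0.044611i  (running Σ = -0.031993-0.009403i)
  m=-1: +0.162108+0.265002i × -0.453072+0.170593i = -0.118654-0.092410i  (running Σ = -0.150647-0.101814i)
  m=0: +0.094216-0.000000i × +0.103874+0.000000i = +0.009787+0.000000i  (running Σ = -0.140861-0.101814i)
  m=1: -0.162108+0.265002i × +0.453072+0.170593i = -0.118654+0.092410i  (running Σ = -0.259515-0.009403i)
  m=2: +0.064525+0.126148i × +0.244088+0.214175i = -0.011268+0.044611i  (running Σ = -0.270783+0.035207i)
  m=3: -0.307515-0.023476i × +0.052554+0.098416i = -0.013851-0.031498i  (running Σ = -0.284634+0.003709i)
  m=4: -0.220509+0.305511i × +0.002695+0.020556i = -0.006874-0.003709i  (running Σ = -0.291508+0.000000i)
Accumulated sum -0.291508+0.000000i; after 4π/(2l+1) scaling, -0.407022+0.000000i ⇒ P_4 = -0.407022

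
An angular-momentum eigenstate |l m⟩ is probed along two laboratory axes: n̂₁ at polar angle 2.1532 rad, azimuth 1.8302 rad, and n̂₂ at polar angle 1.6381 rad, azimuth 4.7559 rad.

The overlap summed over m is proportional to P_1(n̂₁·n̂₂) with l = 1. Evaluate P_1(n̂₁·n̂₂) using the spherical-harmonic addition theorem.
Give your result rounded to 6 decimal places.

Term-by-term m-sum for l=1 (normalisation 4π/3 = 4.188790):
  m=-1: -0.07401 + 0.27888j × 0.01499 + 0.34439j = -0.09715 - 0.02131j  (running Σ = -0.09715 - 0.02131j)
  m=0: -0.26875 + 0.00000j × -0.03286 + 0.00000j = 0.00883 + 0.00000j  (running Σ = -0.08832 - 0.02131j)
  m=1: 0.07401 + 0.27888j × -0.01499 + 0.34439j = -0.09715 + 0.02131j  (running Σ = -0.18548 + 0.00000j)
Accumulated sum -0.18548 + 0.00000j; after 4π/(2l+1) scaling, -0.77692 + 0.00000j ⇒ P_1 = -0.776917

-0.776917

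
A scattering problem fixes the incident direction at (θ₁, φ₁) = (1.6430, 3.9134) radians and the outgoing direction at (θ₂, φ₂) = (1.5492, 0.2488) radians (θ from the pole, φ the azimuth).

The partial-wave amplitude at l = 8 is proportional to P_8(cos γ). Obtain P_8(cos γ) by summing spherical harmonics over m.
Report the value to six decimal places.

-0.336500

Expand P_8 via completeness: Σ_{m} conj(Y_{8,m}) at Ω₁ times Y_{8,m} at Ω₂ —
  [-8]  conj(Y_{8,-8})(Ω₁) = +0.501802-0.054775i ; Y_{8,-8}(Ω₂) = -0.209594-0.469838i ; Δ = -0.130910-0.224285i
  [-7]  conj(Y_{8,-7})(Ω₁) = +0.092991-0.112610i ; Y_{8,-7}(Ω₂) = -0.007555-0.043803i ; Δ = -0.005635-0.003222i
  [-6]  conj(Y_{8,-6})(Ω₁) = +0.027828+0.340506i ; Y_{8,-6}(Ω₂) = -0.029083+0.372126i ; Δ = -0.127520+0.000453i
  [-5]  conj(Y_{8,-5})(Ω₁) = +0.127478+0.111232i ; Y_{8,-5}(Ω₂) = -0.016851+0.049717i ; Δ = -0.007678+0.004463i
  [-4]  conj(Y_{8,-4})(Ω₁) = -0.289641+0.015761i ; Y_{8,-4}(Ω₂) = +0.181744-0.280084i ; Δ = -0.048226+0.083988i
  [-3]  conj(Y_{8,-3})(Ω₁) = -0.121423+0.131751i ; Y_{8,-3}(Ω₂) = +0.041346-0.038240i ; Δ = +0.000018+0.010091i
  [-2]  conj(Y_{8,-2})(Ω₁) = -0.007257-0.266900i ; Y_{8,-2}(Ω₂) = -0.278950+0.151523i ; Δ = +0.042466+0.073352i
  [-1]  conj(Y_{8,-1})(Ω₁) = -0.131297-0.127775i ; Y_{8,-1}(Ω₂) = -0.056179+0.014273i ; Δ = +0.009200+0.005304i
  [+0]  conj(Y_{8,0})(Ω₁) = +0.260141-0.000000i ; Y_{8,0}(Ω₂) = +0.312711+0.000000i ; Δ = +0.081349+0.000000i
  [+1]  conj(Y_{8,1})(Ω₁) = +0.131297-0.127775i ; Y_{8,1}(Ω₂) = +0.056179+0.014273i ; Δ = +0.009200-0.005304i
  [+2]  conj(Y_{8,2})(Ω₁) = -0.007257+0.266900i ; Y_{8,2}(Ω₂) = -0.278950-0.151523i ; Δ = +0.042466-0.073352i
  [+3]  conj(Y_{8,3})(Ω₁) = +0.121423+0.131751i ; Y_{8,3}(Ω₂) = -0.041346-0.038240i ; Δ = +0.000018-0.010091i
  [+4]  conj(Y_{8,4})(Ω₁) = -0.289641-0.015761i ; Y_{8,4}(Ω₂) = +0.181744+0.280084i ; Δ = -0.048226-0.083988i
  [+5]  conj(Y_{8,5})(Ω₁) = -0.127478+0.111232i ; Y_{8,5}(Ω₂) = +0.016851+0.049717i ; Δ = -0.007678-0.004463i
  [+6]  conj(Y_{8,6})(Ω₁) = +0.027828-0.340506i ; Y_{8,6}(Ω₂) = -0.029083-0.372126i ; Δ = -0.127520-0.000453i
  [+7]  conj(Y_{8,7})(Ω₁) = -0.092991-0.112610i ; Y_{8,7}(Ω₂) = +0.007555-0.043803i ; Δ = -0.005635+0.003222i
  [+8]  conj(Y_{8,8})(Ω₁) = +0.501802+0.054775i ; Y_{8,8}(Ω₂) = -0.209594+0.469838i ; Δ = -0.130910+0.224285i
Σ over m = -0.455223+0.000000i; ×(4π/17) → -0.336500+0.000000i. Real part: -0.336500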